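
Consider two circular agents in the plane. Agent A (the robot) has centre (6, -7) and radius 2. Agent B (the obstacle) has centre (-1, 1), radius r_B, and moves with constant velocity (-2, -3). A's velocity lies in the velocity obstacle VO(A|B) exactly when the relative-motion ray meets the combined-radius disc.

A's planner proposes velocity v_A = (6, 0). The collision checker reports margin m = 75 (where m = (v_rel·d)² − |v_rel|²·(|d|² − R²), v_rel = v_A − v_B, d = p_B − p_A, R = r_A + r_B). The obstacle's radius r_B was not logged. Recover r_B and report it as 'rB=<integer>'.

m = 75
d = (-7, 8);  v_rel = (8, 3),  |v_rel|² = 73
v_rel×d = (8)·(8) − (3)·(-7) = 85
since m = R²·73 − 85²:  R² = (7225 + 75) / 73 = 100
R = √100 = 10  ⇒  r_B = 10 − 2 = 8

rB=8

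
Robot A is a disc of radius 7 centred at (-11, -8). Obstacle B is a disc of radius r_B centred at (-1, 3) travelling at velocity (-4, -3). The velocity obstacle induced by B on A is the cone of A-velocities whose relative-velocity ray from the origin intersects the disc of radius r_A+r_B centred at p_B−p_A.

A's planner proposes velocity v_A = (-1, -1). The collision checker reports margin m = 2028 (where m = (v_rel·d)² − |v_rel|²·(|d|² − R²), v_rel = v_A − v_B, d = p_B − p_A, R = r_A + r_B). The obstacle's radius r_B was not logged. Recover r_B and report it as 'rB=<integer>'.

m = 2028
d = (10, 11);  v_rel = (3, 2),  |v_rel|² = 13
v_rel×d = (3)·(11) − (2)·(10) = 13
since m = R²·13 − 13²:  R² = (169 + 2028) / 13 = 169
R = √169 = 13  ⇒  r_B = 13 − 7 = 6

rB=6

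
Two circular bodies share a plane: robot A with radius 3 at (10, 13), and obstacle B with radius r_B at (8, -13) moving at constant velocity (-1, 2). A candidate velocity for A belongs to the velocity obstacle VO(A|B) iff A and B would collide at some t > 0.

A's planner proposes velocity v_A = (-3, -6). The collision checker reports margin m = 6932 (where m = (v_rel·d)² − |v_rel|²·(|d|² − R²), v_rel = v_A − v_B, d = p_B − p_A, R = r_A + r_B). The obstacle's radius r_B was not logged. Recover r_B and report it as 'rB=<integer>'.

m = 6932
d = (-2, -26);  v_rel = (-2, -8),  |v_rel|² = 68
v_rel×d = (-2)·(-26) − (-8)·(-2) = 36
since m = R²·68 − 36²:  R² = (1296 + 6932) / 68 = 121
R = √121 = 11  ⇒  r_B = 11 − 3 = 8

rB=8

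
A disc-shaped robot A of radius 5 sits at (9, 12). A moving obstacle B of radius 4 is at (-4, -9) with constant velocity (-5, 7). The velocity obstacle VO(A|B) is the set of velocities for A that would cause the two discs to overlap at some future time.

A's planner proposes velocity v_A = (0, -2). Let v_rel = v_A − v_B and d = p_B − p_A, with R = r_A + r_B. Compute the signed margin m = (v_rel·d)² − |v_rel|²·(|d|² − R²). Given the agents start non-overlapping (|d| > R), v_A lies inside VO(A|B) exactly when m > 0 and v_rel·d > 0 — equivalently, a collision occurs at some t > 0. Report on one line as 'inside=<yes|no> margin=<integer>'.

d = (-13, -21),  |d|² = 610;  R = 5+4 = 9,  c = 610−9² = 529
v_rel = (5, -9),  |v_rel|² = 106;  v_rel·d = (5)·(-13) + (-9)·(-21) = 124
106·t² − 248·t + 529 = 0  ⇒  m = 124² − 106·529 = -40698
m = -40698 < 0,  v_rel·d = 124 > 0  ⇒  outside

inside=no margin=-40698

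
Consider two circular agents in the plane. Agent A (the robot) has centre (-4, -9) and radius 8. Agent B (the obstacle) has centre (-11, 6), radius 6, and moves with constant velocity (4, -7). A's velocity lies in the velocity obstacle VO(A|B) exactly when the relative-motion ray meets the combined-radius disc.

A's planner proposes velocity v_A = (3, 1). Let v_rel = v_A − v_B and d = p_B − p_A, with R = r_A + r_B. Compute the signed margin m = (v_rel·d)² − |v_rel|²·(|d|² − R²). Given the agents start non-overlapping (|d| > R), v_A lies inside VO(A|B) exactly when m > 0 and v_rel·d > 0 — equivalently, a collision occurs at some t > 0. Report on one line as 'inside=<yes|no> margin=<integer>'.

d = (-7, 15),  |d|² = 274;  R = 8+6 = 14,  c = 274−14² = 78
v_rel = (-1, 8),  |v_rel|² = 65;  v_rel·d = (-1)·(-7) + (8)·(15) = 127
65·t² − 254·t + 78 = 0  ⇒  m = 127² − 65·78 = 11059
m = 11059 > 0,  v_rel·d = 127 > 0  ⇒  inside

inside=yes margin=11059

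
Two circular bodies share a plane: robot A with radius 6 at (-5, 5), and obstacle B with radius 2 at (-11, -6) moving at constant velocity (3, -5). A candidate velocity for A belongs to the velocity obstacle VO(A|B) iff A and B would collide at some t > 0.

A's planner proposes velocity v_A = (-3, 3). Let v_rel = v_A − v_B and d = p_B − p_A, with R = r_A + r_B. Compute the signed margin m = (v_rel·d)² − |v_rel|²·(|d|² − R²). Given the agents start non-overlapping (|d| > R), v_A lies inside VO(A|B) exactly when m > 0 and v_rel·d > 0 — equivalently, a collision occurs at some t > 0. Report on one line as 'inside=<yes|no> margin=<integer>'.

d = (-6, -11),  |d|² = 157;  R = 6+2 = 8,  c = 157−8² = 93
v_rel = (-6, 8),  |v_rel|² = 100;  v_rel·d = (-6)·(-6) + (8)·(-11) = -52
100·t² + 104·t + 93 = 0  ⇒  m = (-52)² − 100·93 = -6596
m = -6596 < 0,  v_rel·d = -52 < 0  ⇒  outside

inside=no margin=-6596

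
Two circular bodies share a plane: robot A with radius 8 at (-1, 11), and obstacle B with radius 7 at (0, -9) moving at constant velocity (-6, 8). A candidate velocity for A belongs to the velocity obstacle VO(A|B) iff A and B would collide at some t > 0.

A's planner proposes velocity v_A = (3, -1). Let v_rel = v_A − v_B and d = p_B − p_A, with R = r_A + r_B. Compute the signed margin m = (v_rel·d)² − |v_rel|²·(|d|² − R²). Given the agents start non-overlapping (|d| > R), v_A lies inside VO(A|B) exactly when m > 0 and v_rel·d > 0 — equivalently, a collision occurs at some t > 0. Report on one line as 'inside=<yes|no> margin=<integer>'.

d = (1, -20),  |d|² = 401;  R = 8+7 = 15,  c = 401−15² = 176
v_rel = (9, -9),  |v_rel|² = 162;  v_rel·d = (9)·(1) + (-9)·(-20) = 189
162·t² − 378·t + 176 = 0  ⇒  m = 189² − 162·176 = 7209
m = 7209 > 0,  v_rel·d = 189 > 0  ⇒  inside

inside=yes margin=7209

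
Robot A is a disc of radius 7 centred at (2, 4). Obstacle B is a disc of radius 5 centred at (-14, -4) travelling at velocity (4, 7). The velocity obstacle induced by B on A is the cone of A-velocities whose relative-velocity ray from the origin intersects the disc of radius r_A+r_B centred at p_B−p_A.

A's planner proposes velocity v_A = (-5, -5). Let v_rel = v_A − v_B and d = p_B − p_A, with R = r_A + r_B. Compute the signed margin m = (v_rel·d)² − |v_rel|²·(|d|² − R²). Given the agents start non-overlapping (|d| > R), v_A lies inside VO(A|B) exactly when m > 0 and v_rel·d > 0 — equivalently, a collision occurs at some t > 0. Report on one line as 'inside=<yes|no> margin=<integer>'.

d = (-16, -8),  |d|² = 320;  R = 7+5 = 12,  c = 320−12² = 176
v_rel = (-9, -12),  |v_rel|² = 225;  v_rel·d = (-9)·(-16) + (-12)·(-8) = 240
225·t² − 480·t + 176 = 0  ⇒  m = 240² − 225·176 = 18000
m = 18000 > 0,  v_rel·d = 240 > 0  ⇒  inside

inside=yes margin=18000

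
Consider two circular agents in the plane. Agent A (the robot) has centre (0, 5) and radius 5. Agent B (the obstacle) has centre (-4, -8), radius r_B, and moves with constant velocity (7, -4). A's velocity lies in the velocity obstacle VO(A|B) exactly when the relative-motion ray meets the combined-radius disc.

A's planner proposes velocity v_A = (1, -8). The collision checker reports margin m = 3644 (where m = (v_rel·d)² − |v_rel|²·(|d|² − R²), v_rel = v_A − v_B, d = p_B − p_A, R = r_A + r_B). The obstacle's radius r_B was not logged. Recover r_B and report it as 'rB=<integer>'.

m = 3644
d = (-4, -13);  v_rel = (-6, -4),  |v_rel|² = 52
v_rel×d = (-6)·(-13) − (-4)·(-4) = 62
since m = R²·52 − 62²:  R² = (3844 + 3644) / 52 = 144
R = √144 = 12  ⇒  r_B = 12 − 5 = 7

rB=7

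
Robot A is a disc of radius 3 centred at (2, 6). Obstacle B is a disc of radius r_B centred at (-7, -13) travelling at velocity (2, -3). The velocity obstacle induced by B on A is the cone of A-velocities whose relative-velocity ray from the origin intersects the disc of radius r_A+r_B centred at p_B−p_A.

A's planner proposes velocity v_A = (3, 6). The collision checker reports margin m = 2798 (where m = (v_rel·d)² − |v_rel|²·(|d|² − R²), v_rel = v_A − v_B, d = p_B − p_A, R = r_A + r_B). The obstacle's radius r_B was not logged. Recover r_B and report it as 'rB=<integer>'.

m = 2798
d = (-9, -19);  v_rel = (1, 9),  |v_rel|² = 82
v_rel×d = (1)·(-19) − (9)·(-9) = 62
since m = R²·82 − 62²:  R² = (3844 + 2798) / 82 = 81
R = √81 = 9  ⇒  r_B = 9 − 3 = 6

rB=6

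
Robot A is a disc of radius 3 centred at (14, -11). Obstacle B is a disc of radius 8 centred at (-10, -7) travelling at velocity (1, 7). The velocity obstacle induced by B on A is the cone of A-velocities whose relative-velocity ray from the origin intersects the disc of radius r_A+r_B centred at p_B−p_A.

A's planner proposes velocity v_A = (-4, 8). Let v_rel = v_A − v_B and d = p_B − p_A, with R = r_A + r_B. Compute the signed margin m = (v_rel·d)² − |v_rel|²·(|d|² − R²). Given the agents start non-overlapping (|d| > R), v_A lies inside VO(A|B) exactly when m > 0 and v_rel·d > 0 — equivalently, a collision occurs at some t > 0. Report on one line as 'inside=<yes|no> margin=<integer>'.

d = (-24, 4),  |d|² = 592;  R = 3+8 = 11,  c = 592−11² = 471
v_rel = (-5, 1),  |v_rel|² = 26;  v_rel·d = (-5)·(-24) + (1)·(4) = 124
26·t² − 248·t + 471 = 0  ⇒  m = 124² − 26·471 = 3130
m = 3130 > 0,  v_rel·d = 124 > 0  ⇒  inside

inside=yes margin=3130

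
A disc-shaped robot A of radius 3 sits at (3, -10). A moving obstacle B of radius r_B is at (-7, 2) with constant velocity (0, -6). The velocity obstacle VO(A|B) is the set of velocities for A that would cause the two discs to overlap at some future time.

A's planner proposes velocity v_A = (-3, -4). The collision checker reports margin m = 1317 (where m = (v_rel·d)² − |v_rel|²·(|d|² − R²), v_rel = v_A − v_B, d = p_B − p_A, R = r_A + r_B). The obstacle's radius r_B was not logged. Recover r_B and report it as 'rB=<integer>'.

m = 1317
d = (-10, 12);  v_rel = (-3, 2),  |v_rel|² = 13
v_rel×d = (-3)·(12) − (2)·(-10) = -16
since m = R²·13 − (-16)²:  R² = (256 + 1317) / 13 = 121
R = √121 = 11  ⇒  r_B = 11 − 3 = 8

rB=8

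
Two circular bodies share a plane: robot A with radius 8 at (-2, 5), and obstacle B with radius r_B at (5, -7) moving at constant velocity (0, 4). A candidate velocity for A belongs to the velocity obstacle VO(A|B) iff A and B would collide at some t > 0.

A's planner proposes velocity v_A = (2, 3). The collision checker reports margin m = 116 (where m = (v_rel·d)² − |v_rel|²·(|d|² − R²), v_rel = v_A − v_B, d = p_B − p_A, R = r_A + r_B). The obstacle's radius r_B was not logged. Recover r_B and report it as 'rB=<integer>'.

m = 116
d = (7, -12);  v_rel = (2, -1),  |v_rel|² = 5
v_rel×d = (2)·(-12) − (-1)·(7) = -17
since m = R²·5 − (-17)²:  R² = (289 + 116) / 5 = 81
R = √81 = 9  ⇒  r_B = 9 − 8 = 1

rB=1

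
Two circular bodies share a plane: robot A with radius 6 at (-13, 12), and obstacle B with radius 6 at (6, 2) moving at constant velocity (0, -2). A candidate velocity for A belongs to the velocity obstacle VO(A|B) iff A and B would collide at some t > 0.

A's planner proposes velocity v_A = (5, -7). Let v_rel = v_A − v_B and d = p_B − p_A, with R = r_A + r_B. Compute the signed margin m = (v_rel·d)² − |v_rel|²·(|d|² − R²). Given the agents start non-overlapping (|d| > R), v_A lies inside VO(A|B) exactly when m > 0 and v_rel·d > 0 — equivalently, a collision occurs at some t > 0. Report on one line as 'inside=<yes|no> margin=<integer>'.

d = (19, -10),  |d|² = 461;  R = 6+6 = 12,  c = 461−12² = 317
v_rel = (5, -5),  |v_rel|² = 50;  v_rel·d = (5)·(19) + (-5)·(-10) = 145
50·t² − 290·t + 317 = 0  ⇒  m = 145² − 50·317 = 5175
m = 5175 > 0,  v_rel·d = 145 > 0  ⇒  inside

inside=yes margin=5175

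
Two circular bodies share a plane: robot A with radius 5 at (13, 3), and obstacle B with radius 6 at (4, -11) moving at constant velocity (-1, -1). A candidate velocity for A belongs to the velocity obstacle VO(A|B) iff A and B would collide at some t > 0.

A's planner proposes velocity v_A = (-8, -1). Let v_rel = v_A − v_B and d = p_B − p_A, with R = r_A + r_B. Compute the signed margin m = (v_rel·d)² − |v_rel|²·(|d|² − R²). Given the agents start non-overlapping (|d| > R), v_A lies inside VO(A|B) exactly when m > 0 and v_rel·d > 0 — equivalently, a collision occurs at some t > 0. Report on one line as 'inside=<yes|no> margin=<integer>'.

d = (-9, -14),  |d|² = 277;  R = 5+6 = 11,  c = 277−11² = 156
v_rel = (-7, 0),  |v_rel|² = 49;  v_rel·d = (-7)·(-9) + (0)·(-14) = 63
49·t² − 126·t + 156 = 0  ⇒  m = 63² − 49·156 = -3675
m = -3675 < 0,  v_rel·d = 63 > 0  ⇒  outside

inside=no margin=-3675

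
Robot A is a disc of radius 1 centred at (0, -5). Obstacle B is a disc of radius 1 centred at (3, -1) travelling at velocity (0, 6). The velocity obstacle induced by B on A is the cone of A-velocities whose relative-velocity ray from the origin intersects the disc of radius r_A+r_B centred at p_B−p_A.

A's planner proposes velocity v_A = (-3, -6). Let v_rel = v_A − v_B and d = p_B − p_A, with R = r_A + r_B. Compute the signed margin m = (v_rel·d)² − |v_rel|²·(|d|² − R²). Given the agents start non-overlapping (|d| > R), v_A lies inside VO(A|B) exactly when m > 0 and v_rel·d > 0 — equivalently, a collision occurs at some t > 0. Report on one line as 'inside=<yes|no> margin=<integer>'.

d = (3, 4),  |d|² = 25;  R = 1+1 = 2,  c = 25−2² = 21
v_rel = (-3, -12),  |v_rel|² = 153;  v_rel·d = (-3)·(3) + (-12)·(4) = -57
153·t² + 114·t + 21 = 0  ⇒  m = (-57)² − 153·21 = 36
m = 36 > 0,  v_rel·d = -57 < 0  ⇒  outside

inside=no margin=36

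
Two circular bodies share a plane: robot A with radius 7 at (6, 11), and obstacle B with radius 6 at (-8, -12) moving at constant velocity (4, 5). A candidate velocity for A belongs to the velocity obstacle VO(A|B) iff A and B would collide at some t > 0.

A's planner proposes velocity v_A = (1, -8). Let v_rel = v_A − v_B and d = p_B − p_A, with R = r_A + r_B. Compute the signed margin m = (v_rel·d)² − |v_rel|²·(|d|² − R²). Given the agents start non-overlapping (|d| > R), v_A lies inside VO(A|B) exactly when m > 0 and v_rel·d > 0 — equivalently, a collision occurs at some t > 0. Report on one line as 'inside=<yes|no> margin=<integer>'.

d = (-14, -23),  |d|² = 725;  R = 7+6 = 13,  c = 725−13² = 556
v_rel = (-3, -13),  |v_rel|² = 178;  v_rel·d = (-3)·(-14) + (-13)·(-23) = 341
178·t² − 682·t + 556 = 0  ⇒  m = 341² − 178·556 = 17313
m = 17313 > 0,  v_rel·d = 341 > 0  ⇒  inside

inside=yes margin=17313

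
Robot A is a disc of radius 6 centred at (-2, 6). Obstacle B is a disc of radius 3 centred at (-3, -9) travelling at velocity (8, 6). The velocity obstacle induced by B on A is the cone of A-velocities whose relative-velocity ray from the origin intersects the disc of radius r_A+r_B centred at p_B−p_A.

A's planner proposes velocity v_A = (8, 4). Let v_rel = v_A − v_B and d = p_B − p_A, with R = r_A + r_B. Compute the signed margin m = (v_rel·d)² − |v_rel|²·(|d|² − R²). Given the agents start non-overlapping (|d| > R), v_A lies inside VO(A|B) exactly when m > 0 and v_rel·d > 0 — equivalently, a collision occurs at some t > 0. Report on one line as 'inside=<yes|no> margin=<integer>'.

d = (-1, -15),  |d|² = 226;  R = 6+3 = 9,  c = 226−9² = 145
v_rel = (0, -2),  |v_rel|² = 4;  v_rel·d = (0)·(-1) + (-2)·(-15) = 30
4·t² − 60·t + 145 = 0  ⇒  m = 30² − 4·145 = 320
m = 320 > 0,  v_rel·d = 30 > 0  ⇒  inside

inside=yes margin=320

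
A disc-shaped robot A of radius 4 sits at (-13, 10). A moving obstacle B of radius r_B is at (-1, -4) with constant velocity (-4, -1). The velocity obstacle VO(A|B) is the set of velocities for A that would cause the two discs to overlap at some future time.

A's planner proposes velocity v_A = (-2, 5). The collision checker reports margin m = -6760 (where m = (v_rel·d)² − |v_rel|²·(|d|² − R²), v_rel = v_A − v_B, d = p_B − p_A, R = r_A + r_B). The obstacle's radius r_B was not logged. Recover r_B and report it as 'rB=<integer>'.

m = -6760
d = (12, -14);  v_rel = (2, 6),  |v_rel|² = 40
v_rel×d = (2)·(-14) − (6)·(12) = -100
since m = R²·40 − (-100)²:  R² = (10000 + -6760) / 40 = 81
R = √81 = 9  ⇒  r_B = 9 − 4 = 5

rB=5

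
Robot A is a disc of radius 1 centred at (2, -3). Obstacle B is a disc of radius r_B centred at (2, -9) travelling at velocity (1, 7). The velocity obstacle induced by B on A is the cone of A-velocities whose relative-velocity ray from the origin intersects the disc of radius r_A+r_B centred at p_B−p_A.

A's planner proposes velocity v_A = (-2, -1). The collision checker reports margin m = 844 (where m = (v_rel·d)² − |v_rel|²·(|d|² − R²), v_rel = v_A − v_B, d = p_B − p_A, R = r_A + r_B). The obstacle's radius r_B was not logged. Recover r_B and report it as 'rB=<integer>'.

m = 844
d = (0, -6);  v_rel = (-3, -8),  |v_rel|² = 73
v_rel×d = (-3)·(-6) − (-8)·(0) = 18
since m = R²·73 − 18²:  R² = (324 + 844) / 73 = 16
R = √16 = 4  ⇒  r_B = 4 − 1 = 3

rB=3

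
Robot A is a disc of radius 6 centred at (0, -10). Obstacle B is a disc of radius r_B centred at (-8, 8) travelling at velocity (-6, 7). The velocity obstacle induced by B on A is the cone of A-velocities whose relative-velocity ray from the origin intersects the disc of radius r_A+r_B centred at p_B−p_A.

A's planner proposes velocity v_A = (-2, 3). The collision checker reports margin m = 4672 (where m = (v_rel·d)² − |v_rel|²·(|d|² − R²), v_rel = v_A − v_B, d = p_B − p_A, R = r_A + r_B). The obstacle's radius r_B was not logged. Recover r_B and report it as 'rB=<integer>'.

m = 4672
d = (-8, 18);  v_rel = (4, -4),  |v_rel|² = 32
v_rel×d = (4)·(18) − (-4)·(-8) = 40
since m = R²·32 − 40²:  R² = (1600 + 4672) / 32 = 196
R = √196 = 14  ⇒  r_B = 14 − 6 = 8

rB=8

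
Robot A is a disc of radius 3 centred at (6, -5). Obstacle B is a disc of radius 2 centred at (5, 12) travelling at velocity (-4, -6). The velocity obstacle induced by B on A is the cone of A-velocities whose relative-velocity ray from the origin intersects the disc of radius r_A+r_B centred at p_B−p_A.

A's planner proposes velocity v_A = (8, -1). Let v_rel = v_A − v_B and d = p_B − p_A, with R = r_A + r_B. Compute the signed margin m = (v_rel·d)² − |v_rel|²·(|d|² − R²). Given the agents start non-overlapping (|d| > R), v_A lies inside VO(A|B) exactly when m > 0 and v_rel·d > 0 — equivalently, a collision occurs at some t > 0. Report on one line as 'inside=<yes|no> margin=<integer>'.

d = (-1, 17),  |d|² = 290;  R = 3+2 = 5,  c = 290−5² = 265
v_rel = (12, 5),  |v_rel|² = 169;  v_rel·d = (12)·(-1) + (5)·(17) = 73
169·t² − 146·t + 265 = 0  ⇒  m = 73² − 169·265 = -39456
m = -39456 < 0,  v_rel·d = 73 > 0  ⇒  outside

inside=no margin=-39456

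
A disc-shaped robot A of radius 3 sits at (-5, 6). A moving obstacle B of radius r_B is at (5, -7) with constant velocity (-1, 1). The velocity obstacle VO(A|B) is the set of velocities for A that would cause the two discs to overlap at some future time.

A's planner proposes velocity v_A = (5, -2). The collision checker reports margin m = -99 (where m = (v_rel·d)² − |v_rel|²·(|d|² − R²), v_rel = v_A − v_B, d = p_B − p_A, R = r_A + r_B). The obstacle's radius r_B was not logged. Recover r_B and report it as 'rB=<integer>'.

m = -99
d = (10, -13);  v_rel = (6, -3),  |v_rel|² = 45
v_rel×d = (6)·(-13) − (-3)·(10) = -48
since m = R²·45 − (-48)²:  R² = (2304 + -99) / 45 = 49
R = √49 = 7  ⇒  r_B = 7 − 3 = 4

rB=4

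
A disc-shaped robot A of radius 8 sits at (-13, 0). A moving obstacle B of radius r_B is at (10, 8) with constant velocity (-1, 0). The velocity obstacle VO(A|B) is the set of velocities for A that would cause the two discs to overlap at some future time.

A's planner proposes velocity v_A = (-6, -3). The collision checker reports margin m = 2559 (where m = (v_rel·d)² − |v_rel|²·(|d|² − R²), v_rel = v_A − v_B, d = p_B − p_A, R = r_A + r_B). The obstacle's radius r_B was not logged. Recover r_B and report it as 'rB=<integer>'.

m = 2559
d = (23, 8);  v_rel = (-5, -3),  |v_rel|² = 34
v_rel×d = (-5)·(8) − (-3)·(23) = 29
since m = R²·34 − 29²:  R² = (841 + 2559) / 34 = 100
R = √100 = 10  ⇒  r_B = 10 − 8 = 2

rB=2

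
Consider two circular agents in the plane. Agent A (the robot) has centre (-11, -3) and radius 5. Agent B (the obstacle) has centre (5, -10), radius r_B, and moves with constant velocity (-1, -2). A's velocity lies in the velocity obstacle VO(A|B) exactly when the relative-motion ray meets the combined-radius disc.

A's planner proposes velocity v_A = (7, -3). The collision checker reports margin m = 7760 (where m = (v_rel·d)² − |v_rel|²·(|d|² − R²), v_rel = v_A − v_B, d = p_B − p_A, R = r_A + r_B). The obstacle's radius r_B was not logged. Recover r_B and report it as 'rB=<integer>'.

m = 7760
d = (16, -7);  v_rel = (8, -1),  |v_rel|² = 65
v_rel×d = (8)·(-7) − (-1)·(16) = -40
since m = R²·65 − (-40)²:  R² = (1600 + 7760) / 65 = 144
R = √144 = 12  ⇒  r_B = 12 − 5 = 7

rB=7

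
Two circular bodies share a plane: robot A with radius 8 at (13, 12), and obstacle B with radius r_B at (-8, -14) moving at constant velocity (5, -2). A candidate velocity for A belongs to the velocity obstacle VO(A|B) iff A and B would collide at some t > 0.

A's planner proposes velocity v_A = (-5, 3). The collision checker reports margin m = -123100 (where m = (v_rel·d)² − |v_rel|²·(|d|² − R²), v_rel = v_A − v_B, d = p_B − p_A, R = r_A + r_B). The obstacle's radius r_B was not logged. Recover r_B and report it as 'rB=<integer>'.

m = -123100
d = (-21, -26);  v_rel = (-10, 5),  |v_rel|² = 125
v_rel×d = (-10)·(-26) − (5)·(-21) = 365
since m = R²·125 − 365²:  R² = (133225 + -123100) / 125 = 81
R = √81 = 9  ⇒  r_B = 9 − 8 = 1

rB=1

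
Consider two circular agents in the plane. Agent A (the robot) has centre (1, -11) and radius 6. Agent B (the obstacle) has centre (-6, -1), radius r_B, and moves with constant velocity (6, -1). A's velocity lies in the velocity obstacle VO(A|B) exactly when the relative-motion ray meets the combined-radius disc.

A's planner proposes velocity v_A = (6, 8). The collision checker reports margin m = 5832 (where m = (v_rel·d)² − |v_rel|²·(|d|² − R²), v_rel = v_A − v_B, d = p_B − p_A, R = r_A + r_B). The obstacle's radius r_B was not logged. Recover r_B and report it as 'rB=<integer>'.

m = 5832
d = (-7, 10);  v_rel = (0, 9),  |v_rel|² = 81
v_rel×d = (0)·(10) − (9)·(-7) = 63
since m = R²·81 − 63²:  R² = (3969 + 5832) / 81 = 121
R = √121 = 11  ⇒  r_B = 11 − 6 = 5

rB=5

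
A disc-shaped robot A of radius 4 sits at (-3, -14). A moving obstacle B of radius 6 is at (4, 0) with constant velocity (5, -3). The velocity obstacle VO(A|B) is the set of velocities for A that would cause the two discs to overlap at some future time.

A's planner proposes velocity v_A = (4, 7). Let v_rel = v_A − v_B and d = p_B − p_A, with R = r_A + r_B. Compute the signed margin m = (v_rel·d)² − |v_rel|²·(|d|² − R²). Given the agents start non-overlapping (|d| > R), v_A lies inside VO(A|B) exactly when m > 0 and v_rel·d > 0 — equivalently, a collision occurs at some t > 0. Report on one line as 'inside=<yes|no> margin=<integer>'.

d = (7, 14),  |d|² = 245;  R = 4+6 = 10,  c = 245−10² = 145
v_rel = (-1, 10),  |v_rel|² = 101;  v_rel·d = (-1)·(7) + (10)·(14) = 133
101·t² − 266·t + 145 = 0  ⇒  m = 133² − 101·145 = 3044
m = 3044 > 0,  v_rel·d = 133 > 0  ⇒  inside

inside=yes margin=3044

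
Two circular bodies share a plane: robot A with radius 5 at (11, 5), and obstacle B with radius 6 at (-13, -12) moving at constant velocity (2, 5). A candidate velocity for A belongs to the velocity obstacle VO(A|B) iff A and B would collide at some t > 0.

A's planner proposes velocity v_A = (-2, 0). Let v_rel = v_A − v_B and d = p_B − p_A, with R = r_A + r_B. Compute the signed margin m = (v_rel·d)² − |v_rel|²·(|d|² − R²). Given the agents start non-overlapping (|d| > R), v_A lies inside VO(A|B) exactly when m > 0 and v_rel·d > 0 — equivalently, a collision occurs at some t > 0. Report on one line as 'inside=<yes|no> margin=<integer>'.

d = (-24, -17),  |d|² = 865;  R = 5+6 = 11,  c = 865−11² = 744
v_rel = (-4, -5),  |v_rel|² = 41;  v_rel·d = (-4)·(-24) + (-5)·(-17) = 181
41·t² − 362·t + 744 = 0  ⇒  m = 181² − 41·744 = 2257
m = 2257 > 0,  v_rel·d = 181 > 0  ⇒  inside

inside=yes margin=2257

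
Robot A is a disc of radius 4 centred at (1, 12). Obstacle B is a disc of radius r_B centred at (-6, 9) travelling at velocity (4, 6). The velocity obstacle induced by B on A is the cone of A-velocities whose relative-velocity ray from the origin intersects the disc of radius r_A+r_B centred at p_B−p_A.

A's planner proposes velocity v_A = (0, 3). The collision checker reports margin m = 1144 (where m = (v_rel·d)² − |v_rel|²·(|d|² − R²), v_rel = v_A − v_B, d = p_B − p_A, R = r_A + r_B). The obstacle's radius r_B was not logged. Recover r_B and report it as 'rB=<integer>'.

m = 1144
d = (-7, -3);  v_rel = (-4, -3),  |v_rel|² = 25
v_rel×d = (-4)·(-3) − (-3)·(-7) = -9
since m = R²·25 − (-9)²:  R² = (81 + 1144) / 25 = 49
R = √49 = 7  ⇒  r_B = 7 − 4 = 3

rB=3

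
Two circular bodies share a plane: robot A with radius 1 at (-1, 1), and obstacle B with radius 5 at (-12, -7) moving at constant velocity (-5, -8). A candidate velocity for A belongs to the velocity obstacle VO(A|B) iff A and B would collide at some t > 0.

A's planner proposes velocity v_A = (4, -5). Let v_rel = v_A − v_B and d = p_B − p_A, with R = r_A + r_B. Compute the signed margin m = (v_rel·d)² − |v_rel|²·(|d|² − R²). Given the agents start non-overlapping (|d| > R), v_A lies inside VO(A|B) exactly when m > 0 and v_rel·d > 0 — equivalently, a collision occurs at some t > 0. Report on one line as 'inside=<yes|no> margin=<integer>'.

d = (-11, -8),  |d|² = 185;  R = 1+5 = 6,  c = 185−6² = 149
v_rel = (9, 3),  |v_rel|² = 90;  v_rel·d = (9)·(-11) + (3)·(-8) = -123
90·t² + 246·t + 149 = 0  ⇒  m = (-123)² − 90·149 = 1719
m = 1719 > 0,  v_rel·d = -123 < 0  ⇒  outside

inside=no margin=1719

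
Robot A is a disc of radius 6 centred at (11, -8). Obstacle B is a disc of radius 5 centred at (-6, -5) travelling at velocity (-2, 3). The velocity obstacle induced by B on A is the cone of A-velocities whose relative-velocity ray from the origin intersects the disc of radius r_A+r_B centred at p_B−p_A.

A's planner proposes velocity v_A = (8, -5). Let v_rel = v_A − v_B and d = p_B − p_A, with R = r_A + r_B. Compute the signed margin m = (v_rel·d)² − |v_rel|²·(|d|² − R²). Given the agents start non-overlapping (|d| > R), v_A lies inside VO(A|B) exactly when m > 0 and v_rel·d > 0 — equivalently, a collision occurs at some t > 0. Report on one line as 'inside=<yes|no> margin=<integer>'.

d = (-17, 3),  |d|² = 298;  R = 6+5 = 11,  c = 298−11² = 177
v_rel = (10, -8),  |v_rel|² = 164;  v_rel·d = (10)·(-17) + (-8)·(3) = -194
164·t² + 388·t + 177 = 0  ⇒  m = (-194)² − 164·177 = 8608
m = 8608 > 0,  v_rel·d = -194 < 0  ⇒  outside

inside=no margin=8608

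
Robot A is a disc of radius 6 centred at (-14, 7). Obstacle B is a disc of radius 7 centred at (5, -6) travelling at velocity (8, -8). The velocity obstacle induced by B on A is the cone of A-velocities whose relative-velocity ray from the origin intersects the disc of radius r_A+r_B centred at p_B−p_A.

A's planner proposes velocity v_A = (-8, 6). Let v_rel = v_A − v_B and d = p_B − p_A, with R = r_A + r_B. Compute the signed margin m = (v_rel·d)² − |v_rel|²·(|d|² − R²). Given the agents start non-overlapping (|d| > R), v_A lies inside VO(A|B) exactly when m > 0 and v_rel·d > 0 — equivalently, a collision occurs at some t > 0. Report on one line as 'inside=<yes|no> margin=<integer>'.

d = (19, -13),  |d|² = 530;  R = 6+7 = 13,  c = 530−13² = 361
v_rel = (-16, 14),  |v_rel|² = 452;  v_rel·d = (-16)·(19) + (14)·(-13) = -486
452·t² + 972·t + 361 = 0  ⇒  m = (-486)² − 452·361 = 73024
m = 73024 > 0,  v_rel·d = -486 < 0  ⇒  outside

inside=no margin=73024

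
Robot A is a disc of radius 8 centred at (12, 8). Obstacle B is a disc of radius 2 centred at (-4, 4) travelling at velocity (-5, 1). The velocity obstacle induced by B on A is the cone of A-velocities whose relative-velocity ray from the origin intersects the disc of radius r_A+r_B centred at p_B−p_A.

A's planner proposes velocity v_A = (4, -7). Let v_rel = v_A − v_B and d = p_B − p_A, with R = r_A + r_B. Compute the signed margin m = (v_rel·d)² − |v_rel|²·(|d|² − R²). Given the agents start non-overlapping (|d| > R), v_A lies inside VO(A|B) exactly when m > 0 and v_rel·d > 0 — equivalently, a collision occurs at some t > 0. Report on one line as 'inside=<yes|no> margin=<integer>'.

d = (-16, -4),  |d|² = 272;  R = 8+2 = 10,  c = 272−10² = 172
v_rel = (9, -8),  |v_rel|² = 145;  v_rel·d = (9)·(-16) + (-8)·(-4) = -112
145·t² + 224·t + 172 = 0  ⇒  m = (-112)² − 145·172 = -12396
m = -12396 < 0,  v_rel·d = -112 < 0  ⇒  outside

inside=no margin=-12396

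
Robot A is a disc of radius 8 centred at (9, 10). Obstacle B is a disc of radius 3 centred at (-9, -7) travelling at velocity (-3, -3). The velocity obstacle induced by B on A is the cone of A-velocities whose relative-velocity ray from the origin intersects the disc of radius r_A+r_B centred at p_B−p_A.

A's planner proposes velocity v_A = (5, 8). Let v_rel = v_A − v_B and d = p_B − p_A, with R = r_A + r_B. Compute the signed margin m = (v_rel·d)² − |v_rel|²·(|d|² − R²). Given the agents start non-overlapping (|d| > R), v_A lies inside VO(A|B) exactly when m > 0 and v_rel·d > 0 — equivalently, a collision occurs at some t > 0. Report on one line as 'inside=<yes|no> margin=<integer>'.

d = (-18, -17),  |d|² = 613;  R = 8+3 = 11,  c = 613−11² = 492
v_rel = (8, 11),  |v_rel|² = 185;  v_rel·d = (8)·(-18) + (11)·(-17) = -331
185·t² + 662·t + 492 = 0  ⇒  m = (-331)² − 185·492 = 18541
m = 18541 > 0,  v_rel·d = -331 < 0  ⇒  outside

inside=no margin=18541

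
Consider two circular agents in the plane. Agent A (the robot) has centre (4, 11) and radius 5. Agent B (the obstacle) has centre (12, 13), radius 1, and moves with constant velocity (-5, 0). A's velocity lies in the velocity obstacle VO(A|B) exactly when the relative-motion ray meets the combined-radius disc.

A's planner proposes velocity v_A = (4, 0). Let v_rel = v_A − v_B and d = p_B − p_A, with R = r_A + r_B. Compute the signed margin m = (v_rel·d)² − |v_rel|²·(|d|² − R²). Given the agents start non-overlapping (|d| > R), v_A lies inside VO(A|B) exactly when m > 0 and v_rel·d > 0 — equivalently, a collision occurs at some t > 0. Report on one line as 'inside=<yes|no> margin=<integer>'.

d = (8, 2),  |d|² = 68;  R = 5+1 = 6,  c = 68−6² = 32
v_rel = (9, 0),  |v_rel|² = 81;  v_rel·d = (9)·(8) + (0)·(2) = 72
81·t² − 144·t + 32 = 0  ⇒  m = 72² − 81·32 = 2592
m = 2592 > 0,  v_rel·d = 72 > 0  ⇒  inside

inside=yes margin=2592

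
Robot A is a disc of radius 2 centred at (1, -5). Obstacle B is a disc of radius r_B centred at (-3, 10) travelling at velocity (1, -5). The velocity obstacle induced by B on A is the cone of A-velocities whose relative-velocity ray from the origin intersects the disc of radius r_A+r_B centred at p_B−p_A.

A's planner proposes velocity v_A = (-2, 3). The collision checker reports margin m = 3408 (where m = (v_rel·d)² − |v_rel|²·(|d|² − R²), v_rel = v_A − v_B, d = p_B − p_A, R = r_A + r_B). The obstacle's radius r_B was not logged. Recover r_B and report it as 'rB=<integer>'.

m = 3408
d = (-4, 15);  v_rel = (-3, 8),  |v_rel|² = 73
v_rel×d = (-3)·(15) − (8)·(-4) = -13
since m = R²·73 − (-13)²:  R² = (169 + 3408) / 73 = 49
R = √49 = 7  ⇒  r_B = 7 − 2 = 5

rB=5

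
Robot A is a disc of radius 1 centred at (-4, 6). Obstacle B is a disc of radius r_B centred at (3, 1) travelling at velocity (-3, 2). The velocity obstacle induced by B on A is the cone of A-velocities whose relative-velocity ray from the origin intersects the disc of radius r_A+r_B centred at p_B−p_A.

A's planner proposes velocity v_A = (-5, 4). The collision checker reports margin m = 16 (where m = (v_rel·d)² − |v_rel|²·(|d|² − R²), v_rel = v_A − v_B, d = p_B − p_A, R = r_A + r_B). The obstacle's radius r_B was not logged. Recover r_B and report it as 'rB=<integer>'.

m = 16
d = (7, -5);  v_rel = (-2, 2),  |v_rel|² = 8
v_rel×d = (-2)·(-5) − (2)·(7) = -4
since m = R²·8 − (-4)²:  R² = (16 + 16) / 8 = 4
R = √4 = 2  ⇒  r_B = 2 − 1 = 1

rB=1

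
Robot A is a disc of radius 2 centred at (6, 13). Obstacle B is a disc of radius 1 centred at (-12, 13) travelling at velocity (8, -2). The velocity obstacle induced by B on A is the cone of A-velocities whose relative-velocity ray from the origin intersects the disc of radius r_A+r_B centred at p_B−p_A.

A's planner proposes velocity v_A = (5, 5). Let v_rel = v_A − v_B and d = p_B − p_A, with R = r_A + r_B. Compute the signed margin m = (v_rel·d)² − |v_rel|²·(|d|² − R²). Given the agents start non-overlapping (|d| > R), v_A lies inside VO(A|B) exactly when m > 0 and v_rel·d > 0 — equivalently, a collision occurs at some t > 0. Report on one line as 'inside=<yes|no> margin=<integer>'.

d = (-18, 0),  |d|² = 324;  R = 2+1 = 3,  c = 324−3² = 315
v_rel = (-3, 7),  |v_rel|² = 58;  v_rel·d = (-3)·(-18) + (7)·(0) = 54
58·t² − 108·t + 315 = 0  ⇒  m = 54² − 58·315 = -15354
m = -15354 < 0,  v_rel·d = 54 > 0  ⇒  outside

inside=no margin=-15354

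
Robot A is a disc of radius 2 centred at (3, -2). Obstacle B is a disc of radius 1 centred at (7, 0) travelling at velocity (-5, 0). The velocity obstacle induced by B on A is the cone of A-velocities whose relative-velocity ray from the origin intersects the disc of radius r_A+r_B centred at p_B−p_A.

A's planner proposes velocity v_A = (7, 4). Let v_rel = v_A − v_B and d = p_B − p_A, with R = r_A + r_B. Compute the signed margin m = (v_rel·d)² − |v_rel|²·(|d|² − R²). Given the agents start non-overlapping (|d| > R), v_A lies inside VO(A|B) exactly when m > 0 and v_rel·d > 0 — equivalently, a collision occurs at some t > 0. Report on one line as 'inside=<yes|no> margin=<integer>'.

d = (4, 2),  |d|² = 20;  R = 2+1 = 3,  c = 20−3² = 11
v_rel = (12, 4),  |v_rel|² = 160;  v_rel·d = (12)·(4) + (4)·(2) = 56
160·t² − 112·t + 11 = 0  ⇒  m = 56² − 160·11 = 1376
m = 1376 > 0,  v_rel·d = 56 > 0  ⇒  inside

inside=yes margin=1376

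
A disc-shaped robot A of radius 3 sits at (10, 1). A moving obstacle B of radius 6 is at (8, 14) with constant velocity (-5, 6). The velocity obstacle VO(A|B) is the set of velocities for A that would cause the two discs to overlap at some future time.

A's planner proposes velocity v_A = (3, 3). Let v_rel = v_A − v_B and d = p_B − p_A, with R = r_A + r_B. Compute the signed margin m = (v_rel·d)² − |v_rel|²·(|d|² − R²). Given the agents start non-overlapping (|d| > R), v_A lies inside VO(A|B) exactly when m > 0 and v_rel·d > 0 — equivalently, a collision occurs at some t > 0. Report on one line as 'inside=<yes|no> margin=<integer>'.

d = (-2, 13),  |d|² = 173;  R = 3+6 = 9,  c = 173−9² = 92
v_rel = (8, -3),  |v_rel|² = 73;  v_rel·d = (8)·(-2) + (-3)·(13) = -55
73·t² + 110·t + 92 = 0  ⇒  m = (-55)² − 73·92 = -3691
m = -3691 < 0,  v_rel·d = -55 < 0  ⇒  outside

inside=no margin=-3691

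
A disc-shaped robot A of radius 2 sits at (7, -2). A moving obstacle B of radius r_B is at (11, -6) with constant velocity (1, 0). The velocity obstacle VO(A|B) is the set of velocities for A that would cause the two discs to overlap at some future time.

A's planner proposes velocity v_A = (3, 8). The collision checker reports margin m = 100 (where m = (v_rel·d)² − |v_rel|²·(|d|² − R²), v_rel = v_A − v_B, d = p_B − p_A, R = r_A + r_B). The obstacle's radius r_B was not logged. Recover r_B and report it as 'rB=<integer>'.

m = 100
d = (4, -4);  v_rel = (2, 8),  |v_rel|² = 68
v_rel×d = (2)·(-4) − (8)·(4) = -40
since m = R²·68 − (-40)²:  R² = (1600 + 100) / 68 = 25
R = √25 = 5  ⇒  r_B = 5 − 2 = 3

rB=3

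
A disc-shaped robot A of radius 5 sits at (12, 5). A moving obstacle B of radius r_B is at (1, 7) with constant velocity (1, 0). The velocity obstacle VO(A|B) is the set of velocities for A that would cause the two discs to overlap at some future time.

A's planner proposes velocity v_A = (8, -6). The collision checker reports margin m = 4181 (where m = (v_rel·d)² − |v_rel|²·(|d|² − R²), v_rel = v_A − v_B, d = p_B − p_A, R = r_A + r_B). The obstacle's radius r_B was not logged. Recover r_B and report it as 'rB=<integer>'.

m = 4181
d = (-11, 2);  v_rel = (7, -6),  |v_rel|² = 85
v_rel×d = (7)·(2) − (-6)·(-11) = -52
since m = R²·85 − (-52)²:  R² = (2704 + 4181) / 85 = 81
R = √81 = 9  ⇒  r_B = 9 − 5 = 4

rB=4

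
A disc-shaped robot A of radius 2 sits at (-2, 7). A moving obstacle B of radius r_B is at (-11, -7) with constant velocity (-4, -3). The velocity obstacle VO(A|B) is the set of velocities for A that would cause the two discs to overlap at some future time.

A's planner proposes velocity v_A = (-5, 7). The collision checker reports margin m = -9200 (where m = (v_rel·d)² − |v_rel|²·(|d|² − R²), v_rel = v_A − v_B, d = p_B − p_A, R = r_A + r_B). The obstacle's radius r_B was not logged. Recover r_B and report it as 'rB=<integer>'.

m = -9200
d = (-9, -14);  v_rel = (-1, 10),  |v_rel|² = 101
v_rel×d = (-1)·(-14) − (10)·(-9) = 104
since m = R²·101 − 104²:  R² = (10816 + -9200) / 101 = 16
R = √16 = 4  ⇒  r_B = 4 − 2 = 2

rB=2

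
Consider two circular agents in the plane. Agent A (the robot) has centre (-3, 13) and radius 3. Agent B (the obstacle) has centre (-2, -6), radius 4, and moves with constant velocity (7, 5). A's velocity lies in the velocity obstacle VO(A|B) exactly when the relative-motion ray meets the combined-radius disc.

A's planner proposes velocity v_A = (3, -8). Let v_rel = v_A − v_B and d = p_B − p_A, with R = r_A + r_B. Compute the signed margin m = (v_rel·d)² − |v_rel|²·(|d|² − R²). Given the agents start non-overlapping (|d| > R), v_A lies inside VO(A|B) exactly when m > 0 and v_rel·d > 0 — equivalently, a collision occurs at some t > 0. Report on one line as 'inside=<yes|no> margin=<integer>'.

d = (1, -19),  |d|² = 362;  R = 3+4 = 7,  c = 362−7² = 313
v_rel = (-4, -13),  |v_rel|² = 185;  v_rel·d = (-4)·(1) + (-13)·(-19) = 243
185·t² − 486·t + 313 = 0  ⇒  m = 243² − 185·313 = 1144
m = 1144 > 0,  v_rel·d = 243 > 0  ⇒  inside

inside=yes margin=1144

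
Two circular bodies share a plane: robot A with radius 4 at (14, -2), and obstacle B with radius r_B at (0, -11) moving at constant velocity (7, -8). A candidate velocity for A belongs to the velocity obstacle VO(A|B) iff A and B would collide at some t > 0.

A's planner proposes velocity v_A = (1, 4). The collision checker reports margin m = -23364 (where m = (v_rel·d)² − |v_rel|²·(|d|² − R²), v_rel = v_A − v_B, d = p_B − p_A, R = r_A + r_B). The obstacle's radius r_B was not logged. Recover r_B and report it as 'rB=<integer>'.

m = -23364
d = (-14, -9);  v_rel = (-6, 12),  |v_rel|² = 180
v_rel×d = (-6)·(-9) − (12)·(-14) = 222
since m = R²·180 − 222²:  R² = (49284 + -23364) / 180 = 144
R = √144 = 12  ⇒  r_B = 12 − 4 = 8

rB=8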